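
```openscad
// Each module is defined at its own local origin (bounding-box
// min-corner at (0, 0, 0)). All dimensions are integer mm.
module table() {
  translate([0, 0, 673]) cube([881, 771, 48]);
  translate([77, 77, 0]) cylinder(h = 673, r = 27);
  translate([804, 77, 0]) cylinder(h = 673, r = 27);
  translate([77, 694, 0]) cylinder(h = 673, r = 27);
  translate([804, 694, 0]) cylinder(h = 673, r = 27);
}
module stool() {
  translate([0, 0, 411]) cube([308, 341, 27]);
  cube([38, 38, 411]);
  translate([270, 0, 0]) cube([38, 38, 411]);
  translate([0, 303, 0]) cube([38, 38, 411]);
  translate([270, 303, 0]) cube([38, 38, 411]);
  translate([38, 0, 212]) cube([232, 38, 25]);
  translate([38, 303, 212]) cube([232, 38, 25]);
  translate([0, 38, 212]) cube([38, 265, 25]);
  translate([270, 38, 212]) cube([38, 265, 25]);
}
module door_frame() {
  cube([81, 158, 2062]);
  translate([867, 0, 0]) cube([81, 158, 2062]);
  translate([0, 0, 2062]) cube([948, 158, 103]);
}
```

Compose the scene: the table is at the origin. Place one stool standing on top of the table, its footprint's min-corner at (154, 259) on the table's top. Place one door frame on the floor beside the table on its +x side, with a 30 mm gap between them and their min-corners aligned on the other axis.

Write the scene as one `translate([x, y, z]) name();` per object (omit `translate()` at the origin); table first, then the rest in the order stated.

table();
translate([154, 259, 721]) stool();
translate([911, 0, 0]) door_frame();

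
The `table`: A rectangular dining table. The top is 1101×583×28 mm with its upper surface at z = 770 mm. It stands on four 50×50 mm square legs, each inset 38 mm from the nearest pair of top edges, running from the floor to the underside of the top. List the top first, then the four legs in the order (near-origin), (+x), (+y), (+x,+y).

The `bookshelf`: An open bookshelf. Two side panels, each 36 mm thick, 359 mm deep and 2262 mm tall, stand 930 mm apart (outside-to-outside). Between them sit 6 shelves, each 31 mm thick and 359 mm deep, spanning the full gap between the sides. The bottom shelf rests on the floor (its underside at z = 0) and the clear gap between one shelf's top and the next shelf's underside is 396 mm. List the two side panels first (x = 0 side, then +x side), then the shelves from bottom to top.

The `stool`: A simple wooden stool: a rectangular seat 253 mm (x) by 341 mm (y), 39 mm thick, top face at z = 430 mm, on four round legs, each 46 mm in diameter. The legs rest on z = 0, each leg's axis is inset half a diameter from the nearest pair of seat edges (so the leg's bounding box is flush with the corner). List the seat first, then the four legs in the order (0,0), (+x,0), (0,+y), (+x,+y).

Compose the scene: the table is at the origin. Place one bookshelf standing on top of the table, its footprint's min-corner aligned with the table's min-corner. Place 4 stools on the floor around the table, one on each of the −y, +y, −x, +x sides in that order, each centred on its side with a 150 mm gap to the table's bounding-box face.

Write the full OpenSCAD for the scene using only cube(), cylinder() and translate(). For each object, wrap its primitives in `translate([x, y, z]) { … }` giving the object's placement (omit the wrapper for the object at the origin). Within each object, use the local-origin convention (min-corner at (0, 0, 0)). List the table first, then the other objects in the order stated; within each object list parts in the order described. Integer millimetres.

translate([0, 0, 742]) cube([1101, 583, 28]);
translate([38, 38, 0]) cube([50, 50, 742]);
translate([1013, 38, 0]) cube([50, 50, 742]);
translate([38, 495, 0]) cube([50, 50, 742]);
translate([1013, 495, 0]) cube([50, 50, 742]);
translate([0, 0, 770]) {
  cube([36, 359, 2262]);
  translate([894, 0, 0]) cube([36, 359, 2262]);
  translate([36, 0, 0]) cube([858, 359, 31]);
  translate([36, 0, 427]) cube([858, 359, 31]);
  translate([36, 0, 854]) cube([858, 359, 31]);
  translate([36, 0, 1281]) cube([858, 359, 31]);
  translate([36, 0, 1708]) cube([858, 359, 31]);
  translate([36, 0, 2135]) cube([858, 359, 31]);
}
translate([424, -491, 0]) {
  translate([0, 0, 391]) cube([253, 341, 39]);
  translate([23, 23, 0]) cylinder(h = 391, r = 23);
  translate([230, 23, 0]) cylinder(h = 391, r = 23);
  translate([23, 318, 0]) cylinder(h = 391, r = 23);
  translate([230, 318, 0]) cylinder(h = 391, r = 23);
}
translate([424, 733, 0]) {
  translate([0, 0, 391]) cube([253, 341, 39]);
  translate([23, 23, 0]) cylinder(h = 391, r = 23);
  translate([230, 23, 0]) cylinder(h = 391, r = 23);
  translate([23, 318, 0]) cylinder(h = 391, r = 23);
  translate([230, 318, 0]) cylinder(h = 391, r = 23);
}
translate([-403, 121, 0]) {
  translate([0, 0, 391]) cube([253, 341, 39]);
  translate([23, 23, 0]) cylinder(h = 391, r = 23);
  translate([230, 23, 0]) cylinder(h = 391, r = 23);
  translate([23, 318, 0]) cylinder(h = 391, r = 23);
  translate([230, 318, 0]) cylinder(h = 391, r = 23);
}
translate([1251, 121, 0]) {
  translate([0, 0, 391]) cube([253, 341, 39]);
  translate([23, 23, 0]) cylinder(h = 391, r = 23);
  translate([230, 23, 0]) cylinder(h = 391, r = 23);
  translate([23, 318, 0]) cylinder(h = 391, r = 23);
  translate([230, 318, 0]) cylinder(h = 391, r = 23);
}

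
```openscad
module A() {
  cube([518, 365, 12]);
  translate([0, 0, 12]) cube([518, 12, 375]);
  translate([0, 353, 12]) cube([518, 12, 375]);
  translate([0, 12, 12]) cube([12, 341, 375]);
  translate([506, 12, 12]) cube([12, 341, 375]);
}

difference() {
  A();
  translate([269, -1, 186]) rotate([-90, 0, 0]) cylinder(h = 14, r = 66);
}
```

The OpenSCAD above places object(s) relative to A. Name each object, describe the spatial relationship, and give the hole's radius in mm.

The subtracted cylinder has r = 66 mm.

A is an open box. The open box has a circular hole through its front wall. The hole's radius is 66 mm.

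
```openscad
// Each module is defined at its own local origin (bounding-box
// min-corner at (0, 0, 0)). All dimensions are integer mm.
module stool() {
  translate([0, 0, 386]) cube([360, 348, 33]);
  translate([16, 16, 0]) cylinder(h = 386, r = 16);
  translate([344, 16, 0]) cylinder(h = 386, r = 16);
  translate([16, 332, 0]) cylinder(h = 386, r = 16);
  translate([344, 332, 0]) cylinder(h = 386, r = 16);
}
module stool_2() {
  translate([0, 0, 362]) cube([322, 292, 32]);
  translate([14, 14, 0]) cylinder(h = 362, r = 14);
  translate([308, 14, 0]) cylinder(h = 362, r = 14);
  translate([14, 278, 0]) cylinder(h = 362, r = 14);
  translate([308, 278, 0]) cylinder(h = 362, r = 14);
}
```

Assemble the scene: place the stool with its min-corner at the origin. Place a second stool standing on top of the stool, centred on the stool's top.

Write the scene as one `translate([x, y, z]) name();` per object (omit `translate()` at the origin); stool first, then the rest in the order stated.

stool();
translate([19, 28, 419]) stool_2();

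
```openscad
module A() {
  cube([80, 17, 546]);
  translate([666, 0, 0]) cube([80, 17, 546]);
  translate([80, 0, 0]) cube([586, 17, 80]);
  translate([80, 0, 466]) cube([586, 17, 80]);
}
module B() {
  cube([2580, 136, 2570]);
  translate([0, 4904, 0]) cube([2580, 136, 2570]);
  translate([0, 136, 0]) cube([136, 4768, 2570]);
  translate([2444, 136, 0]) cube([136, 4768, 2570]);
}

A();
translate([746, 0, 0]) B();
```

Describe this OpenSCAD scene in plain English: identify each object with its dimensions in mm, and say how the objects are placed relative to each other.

A is a picture frame with a 586×386 mm rectangular opening (x by z) and a uniform 80 mm border on every side. Frame depth is 17 mm along y. It is built from two vertical stiles running the full outside height and two horizontal rails spanning the gap between the stiles.

B is the wall frame of a small rectangular building: four walls, each 2570 mm tall and 136 mm thick, enclosing a footprint 2580 mm (x) by 5040 mm (y) outside-to-outside, with no floor or roof. The front and back walls (the −y and +y sides) span the full width; the two side walls fit between them.

The house frame is against the picture frame's +x side, with their −y faces flush.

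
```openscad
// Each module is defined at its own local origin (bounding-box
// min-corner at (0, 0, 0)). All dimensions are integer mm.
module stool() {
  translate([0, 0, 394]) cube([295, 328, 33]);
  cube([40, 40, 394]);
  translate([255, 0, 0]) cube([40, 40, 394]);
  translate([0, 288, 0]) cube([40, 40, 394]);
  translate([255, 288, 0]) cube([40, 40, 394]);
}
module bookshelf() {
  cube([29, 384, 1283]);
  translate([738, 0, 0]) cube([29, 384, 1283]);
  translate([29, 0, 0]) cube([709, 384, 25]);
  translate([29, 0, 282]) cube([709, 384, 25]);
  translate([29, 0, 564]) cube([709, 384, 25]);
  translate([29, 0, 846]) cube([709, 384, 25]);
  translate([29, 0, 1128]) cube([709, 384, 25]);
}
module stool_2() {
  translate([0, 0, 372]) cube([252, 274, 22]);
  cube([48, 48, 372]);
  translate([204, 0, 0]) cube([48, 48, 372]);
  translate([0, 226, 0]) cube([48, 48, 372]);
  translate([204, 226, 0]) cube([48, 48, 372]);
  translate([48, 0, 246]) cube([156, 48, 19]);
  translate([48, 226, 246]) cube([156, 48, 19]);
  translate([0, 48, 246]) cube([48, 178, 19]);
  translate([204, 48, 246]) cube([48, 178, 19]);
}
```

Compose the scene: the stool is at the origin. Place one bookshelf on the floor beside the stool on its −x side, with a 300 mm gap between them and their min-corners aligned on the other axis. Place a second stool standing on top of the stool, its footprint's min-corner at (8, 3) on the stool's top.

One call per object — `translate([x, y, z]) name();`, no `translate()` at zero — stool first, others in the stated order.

stool();
translate([-1067, 0, 0]) bookshelf();
translate([8, 3, 427]) stool_2();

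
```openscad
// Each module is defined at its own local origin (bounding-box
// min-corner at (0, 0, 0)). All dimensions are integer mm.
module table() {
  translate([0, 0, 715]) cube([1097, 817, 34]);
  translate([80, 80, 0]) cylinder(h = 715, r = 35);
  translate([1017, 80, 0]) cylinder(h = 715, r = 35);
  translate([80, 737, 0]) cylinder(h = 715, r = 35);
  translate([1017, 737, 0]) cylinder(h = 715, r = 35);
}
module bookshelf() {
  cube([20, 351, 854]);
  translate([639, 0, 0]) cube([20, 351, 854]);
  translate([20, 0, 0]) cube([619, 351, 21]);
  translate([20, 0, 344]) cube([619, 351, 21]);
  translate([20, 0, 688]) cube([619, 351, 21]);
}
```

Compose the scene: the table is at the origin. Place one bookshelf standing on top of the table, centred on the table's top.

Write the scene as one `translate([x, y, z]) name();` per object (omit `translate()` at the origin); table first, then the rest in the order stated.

table();
translate([219, 233, 749]) bookshelf();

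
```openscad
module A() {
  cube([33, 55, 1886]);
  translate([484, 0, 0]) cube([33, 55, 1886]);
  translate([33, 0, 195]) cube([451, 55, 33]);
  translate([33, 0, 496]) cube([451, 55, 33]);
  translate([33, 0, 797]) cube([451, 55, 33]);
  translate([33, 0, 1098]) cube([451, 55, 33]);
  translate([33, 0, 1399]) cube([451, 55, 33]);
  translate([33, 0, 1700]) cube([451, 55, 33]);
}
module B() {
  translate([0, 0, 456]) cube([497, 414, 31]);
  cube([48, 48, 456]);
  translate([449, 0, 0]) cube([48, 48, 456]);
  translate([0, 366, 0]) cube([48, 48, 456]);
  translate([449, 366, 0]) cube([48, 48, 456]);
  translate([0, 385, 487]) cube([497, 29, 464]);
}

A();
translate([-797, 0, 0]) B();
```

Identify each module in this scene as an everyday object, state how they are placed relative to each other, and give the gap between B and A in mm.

A is a ladder. B is a chair. The chair is on the floor beside the ladder on its −x side. The gap between the chair and the ladder is 300 mm.

The chair's nearest face is 300 mm from the ladder's −x face.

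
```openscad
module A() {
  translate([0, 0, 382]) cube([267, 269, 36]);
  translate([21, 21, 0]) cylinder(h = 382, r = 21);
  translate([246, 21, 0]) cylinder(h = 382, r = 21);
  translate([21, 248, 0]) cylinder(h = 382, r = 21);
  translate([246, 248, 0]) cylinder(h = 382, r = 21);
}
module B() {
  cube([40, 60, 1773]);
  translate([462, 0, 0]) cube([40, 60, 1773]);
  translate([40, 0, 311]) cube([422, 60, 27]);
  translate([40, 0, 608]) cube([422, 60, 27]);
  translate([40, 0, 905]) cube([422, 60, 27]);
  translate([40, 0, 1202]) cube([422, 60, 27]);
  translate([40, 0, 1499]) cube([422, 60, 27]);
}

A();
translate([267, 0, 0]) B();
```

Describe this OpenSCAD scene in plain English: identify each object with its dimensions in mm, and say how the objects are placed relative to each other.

A is a four-legged stool. The seat is a 267×269×36 mm slab whose top surface is at z = 418 mm; four round legs, each 42 mm in diameter, run from the floor (z = 0) to the underside of the seat, each leg's axis is inset half a diameter from the nearest pair of seat edges (so the leg's bounding box is flush with the corner).

B is a wooden ladder with two side rails of 40×60 mm section and 1773 mm height, set 502 mm apart overall. Between them run 5 rectangular rungs (60 mm deep, 27 mm thick), front faces flush with the rails' −y face. The bottom of the first rung is 311 mm above the floor and each subsequent rung is 297 mm higher than the one below.

The ladder is against the stool's +x side, with their −y faces flush.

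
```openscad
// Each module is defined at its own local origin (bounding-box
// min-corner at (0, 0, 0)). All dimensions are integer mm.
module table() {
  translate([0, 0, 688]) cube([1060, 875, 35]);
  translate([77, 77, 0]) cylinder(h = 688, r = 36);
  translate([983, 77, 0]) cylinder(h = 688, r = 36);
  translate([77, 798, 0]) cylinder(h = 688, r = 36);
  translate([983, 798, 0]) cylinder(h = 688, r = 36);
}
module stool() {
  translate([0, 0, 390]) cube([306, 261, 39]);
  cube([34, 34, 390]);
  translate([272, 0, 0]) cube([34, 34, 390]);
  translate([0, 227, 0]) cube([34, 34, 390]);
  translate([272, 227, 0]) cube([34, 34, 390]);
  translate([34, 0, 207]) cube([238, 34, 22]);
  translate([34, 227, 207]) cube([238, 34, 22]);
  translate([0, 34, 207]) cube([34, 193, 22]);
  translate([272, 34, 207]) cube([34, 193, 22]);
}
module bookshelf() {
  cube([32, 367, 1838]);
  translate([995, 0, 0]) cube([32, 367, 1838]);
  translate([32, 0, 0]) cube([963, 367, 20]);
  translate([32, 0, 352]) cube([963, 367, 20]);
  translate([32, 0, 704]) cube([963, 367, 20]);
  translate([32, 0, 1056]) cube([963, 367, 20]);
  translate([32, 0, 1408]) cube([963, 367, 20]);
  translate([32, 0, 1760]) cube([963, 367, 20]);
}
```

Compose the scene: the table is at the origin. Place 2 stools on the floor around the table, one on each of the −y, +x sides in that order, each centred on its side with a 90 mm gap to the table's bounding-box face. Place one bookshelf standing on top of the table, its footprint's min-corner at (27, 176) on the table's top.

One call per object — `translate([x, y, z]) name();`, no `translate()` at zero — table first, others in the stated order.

table();
translate([377, -351, 0]) stool();
translate([1150, 307, 0]) stool();
translate([27, 176, 723]) bookshelf();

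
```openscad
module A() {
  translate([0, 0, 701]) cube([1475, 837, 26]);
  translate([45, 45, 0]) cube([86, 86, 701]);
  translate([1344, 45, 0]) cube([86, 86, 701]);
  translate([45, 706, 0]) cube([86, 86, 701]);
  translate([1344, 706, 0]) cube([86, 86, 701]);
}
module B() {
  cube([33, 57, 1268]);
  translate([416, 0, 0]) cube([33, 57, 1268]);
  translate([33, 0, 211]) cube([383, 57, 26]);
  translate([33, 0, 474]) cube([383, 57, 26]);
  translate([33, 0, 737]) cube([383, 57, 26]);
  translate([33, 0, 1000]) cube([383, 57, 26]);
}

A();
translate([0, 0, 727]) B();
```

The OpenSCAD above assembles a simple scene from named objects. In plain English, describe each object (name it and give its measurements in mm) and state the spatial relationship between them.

A is a table: top 1475 mm (x) × 837 mm (y), 26 mm thick, upper face at z = 727 mm, on four 86×86 mm square legs, each inset 45 mm from the nearest pair of top edges, running from z = 0 to the bottom of the top.

B is a straight ladder. Two 33×57 mm vertical rails, 1268 mm tall, stand 449 mm apart (outside-to-outside) with their front faces coplanar on the −y side. 4 rungs, each 57 mm deep and 26 mm tall, span between the inner faces of the rails, front faces flush with the rails. The lowest rung's underside is at z = 211 mm and rungs are spaced 263 mm apart (underside to underside).

The ladder is on top of the table.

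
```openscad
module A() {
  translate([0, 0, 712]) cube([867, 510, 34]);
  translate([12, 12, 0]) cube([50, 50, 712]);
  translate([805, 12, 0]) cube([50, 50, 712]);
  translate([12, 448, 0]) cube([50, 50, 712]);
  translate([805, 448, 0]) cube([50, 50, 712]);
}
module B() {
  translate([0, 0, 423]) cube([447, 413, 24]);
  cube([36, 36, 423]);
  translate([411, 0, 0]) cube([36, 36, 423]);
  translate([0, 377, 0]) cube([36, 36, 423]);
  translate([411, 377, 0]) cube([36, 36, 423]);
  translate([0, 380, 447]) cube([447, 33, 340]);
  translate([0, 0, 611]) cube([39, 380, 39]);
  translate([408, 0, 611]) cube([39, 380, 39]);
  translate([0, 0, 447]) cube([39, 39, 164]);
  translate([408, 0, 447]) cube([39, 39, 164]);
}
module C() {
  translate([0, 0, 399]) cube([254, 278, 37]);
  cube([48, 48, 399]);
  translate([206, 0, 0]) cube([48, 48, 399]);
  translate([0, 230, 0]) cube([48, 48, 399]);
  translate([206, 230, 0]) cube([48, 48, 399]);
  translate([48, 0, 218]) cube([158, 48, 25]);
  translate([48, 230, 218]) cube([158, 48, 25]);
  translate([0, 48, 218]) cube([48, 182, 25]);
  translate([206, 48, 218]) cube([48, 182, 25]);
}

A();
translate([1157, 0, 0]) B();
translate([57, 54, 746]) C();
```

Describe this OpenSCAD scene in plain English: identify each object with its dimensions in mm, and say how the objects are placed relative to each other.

A is a table with a 867×510 mm rectangular top, 34 mm thick, top surface at z = 746 mm, supported by four 50×50 mm square legs, each inset 12 mm from the nearest pair of top edges, running from the floor.

B is a chair. The seat is a 447×413×24 mm slab with its top at z = 447 mm, on four 36×36 mm corner legs (flush with the seat edges, standing on z = 0). A flat backrest 33 mm thick, 340 mm tall, spans the full seat width and rises from the seat top along its +y edge, rear face flush with the rear of the seat. Two armrests of 39×39 mm section run along each side from the seat's front edge to the front of the backrest, top faces 203 mm above the seat top and outer faces flush with the seat's x-edges; a 39×39 mm post under the front of each armrest stands on the seat at the front corner.

C is a four-legged stool. The seat is a 254×278×37 mm slab whose top surface is at z = 436 mm; four square legs, each 48×48 mm in cross-section, run from the floor (z = 0) to the underside of the seat, each flush with a corner of the seat. Four stretchers, 48 mm wide and 25 mm tall, connect adjacent legs with their undersides at z = 218 mm, each running between the inner faces of the legs it joins and aligned with the legs' outer faces on the other axis.

The chair is on the floor beside the table on its +x side. The stool is on top of the table.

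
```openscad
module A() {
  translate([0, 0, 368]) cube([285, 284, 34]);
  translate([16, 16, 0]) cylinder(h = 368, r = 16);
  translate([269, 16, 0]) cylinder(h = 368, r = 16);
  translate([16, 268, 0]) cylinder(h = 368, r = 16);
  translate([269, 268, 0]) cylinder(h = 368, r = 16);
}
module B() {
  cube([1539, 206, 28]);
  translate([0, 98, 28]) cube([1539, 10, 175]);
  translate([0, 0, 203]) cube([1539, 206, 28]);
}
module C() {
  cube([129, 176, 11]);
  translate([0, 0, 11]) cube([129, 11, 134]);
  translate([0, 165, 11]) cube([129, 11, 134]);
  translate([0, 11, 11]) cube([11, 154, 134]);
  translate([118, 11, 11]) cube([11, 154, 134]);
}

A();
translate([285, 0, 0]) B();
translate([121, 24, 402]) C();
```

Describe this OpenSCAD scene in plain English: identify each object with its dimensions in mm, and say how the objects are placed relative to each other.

A is a four-legged stool. The seat is 285×284 mm, 34 mm thick, top at z = 402 mm. It stands on four round legs, each 32 mm in diameter, from z = 0 to the seat underside, each leg's axis is inset half a diameter from the nearest pair of seat edges (so the leg's bounding box is flush with the corner).

B is an I-beam lying along x, 1539 mm long. Overall section height 231 mm. Two flanges 206 mm wide (y) and 28 mm thick, one on the floor and one at the top; a web 10 mm thick runs between them, centred on the flange width.

C is an open-topped rectangular box: outside dimensions 129×176×145 mm, with a uniform wall and base thickness of 11 mm. The base is a full 129×176 slab on the floor; four walls sit on top of the base. The front and back walls (the −y and +y sides) span the full width; the two side walls fit between them.

The I-beam is against the stool's +x side, with their −y faces flush. The open box is on top of the stool.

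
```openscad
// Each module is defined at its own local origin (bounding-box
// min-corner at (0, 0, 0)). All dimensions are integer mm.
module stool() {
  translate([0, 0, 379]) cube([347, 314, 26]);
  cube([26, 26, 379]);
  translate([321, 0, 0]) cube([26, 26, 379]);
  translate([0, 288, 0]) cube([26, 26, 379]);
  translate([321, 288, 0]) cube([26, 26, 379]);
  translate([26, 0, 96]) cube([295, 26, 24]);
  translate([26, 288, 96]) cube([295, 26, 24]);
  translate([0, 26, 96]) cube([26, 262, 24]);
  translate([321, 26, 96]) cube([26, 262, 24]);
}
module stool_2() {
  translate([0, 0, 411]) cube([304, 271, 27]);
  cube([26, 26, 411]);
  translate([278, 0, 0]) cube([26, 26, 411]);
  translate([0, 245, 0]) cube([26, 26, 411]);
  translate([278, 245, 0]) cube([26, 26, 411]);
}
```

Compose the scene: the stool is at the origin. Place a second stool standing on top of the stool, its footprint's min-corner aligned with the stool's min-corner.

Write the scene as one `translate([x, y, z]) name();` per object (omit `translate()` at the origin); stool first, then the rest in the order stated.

stool();
translate([0, 0, 405]) stool_2();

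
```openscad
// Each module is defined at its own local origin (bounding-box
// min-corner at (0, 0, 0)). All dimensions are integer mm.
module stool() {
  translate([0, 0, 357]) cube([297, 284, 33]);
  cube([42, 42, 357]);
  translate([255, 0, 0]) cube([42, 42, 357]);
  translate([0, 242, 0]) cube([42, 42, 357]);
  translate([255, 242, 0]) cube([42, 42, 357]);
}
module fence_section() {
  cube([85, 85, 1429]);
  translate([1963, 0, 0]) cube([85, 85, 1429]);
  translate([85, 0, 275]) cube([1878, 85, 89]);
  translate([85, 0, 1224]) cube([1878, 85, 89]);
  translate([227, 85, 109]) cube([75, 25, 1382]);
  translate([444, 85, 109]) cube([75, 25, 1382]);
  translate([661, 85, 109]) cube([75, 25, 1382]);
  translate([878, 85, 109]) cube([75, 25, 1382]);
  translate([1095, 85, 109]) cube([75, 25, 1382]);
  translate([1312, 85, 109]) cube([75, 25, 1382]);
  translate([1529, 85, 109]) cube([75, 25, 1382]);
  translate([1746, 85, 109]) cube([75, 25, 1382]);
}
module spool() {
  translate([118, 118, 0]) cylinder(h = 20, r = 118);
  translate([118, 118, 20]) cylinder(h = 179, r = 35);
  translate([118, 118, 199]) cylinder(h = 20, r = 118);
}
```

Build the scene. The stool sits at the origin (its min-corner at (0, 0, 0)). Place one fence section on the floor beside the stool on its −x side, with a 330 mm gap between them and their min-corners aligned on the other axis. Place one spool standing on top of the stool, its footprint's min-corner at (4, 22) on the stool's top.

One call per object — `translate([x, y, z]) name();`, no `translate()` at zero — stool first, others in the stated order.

stool();
translate([-2378, 0, 0]) fence_section();
translate([4, 22, 390]) spool();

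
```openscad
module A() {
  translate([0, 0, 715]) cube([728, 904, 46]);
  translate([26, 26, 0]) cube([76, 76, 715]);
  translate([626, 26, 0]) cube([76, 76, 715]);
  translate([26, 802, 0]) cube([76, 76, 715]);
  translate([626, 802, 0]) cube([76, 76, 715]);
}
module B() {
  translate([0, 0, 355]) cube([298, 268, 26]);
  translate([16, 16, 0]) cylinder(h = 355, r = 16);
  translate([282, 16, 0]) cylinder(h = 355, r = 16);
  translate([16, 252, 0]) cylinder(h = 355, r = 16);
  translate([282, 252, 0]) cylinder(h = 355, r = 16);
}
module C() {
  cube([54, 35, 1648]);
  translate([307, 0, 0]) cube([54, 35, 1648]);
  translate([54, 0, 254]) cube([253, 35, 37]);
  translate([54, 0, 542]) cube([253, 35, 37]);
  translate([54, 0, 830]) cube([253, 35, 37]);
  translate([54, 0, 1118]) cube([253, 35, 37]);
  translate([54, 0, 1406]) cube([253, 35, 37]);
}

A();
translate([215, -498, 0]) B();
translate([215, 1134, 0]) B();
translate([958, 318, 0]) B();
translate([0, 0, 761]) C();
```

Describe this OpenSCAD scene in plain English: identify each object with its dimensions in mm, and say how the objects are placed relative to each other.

A is a rectangular dining table. The top is 728×904×46 mm with its upper surface at z = 761 mm. It stands on four 76×76 mm square legs, each inset 26 mm from the nearest pair of top edges, running from the floor to the underside of the top.

B is a four-legged stool. The seat is 298×268 mm, 26 mm thick, top at z = 381 mm. It stands on four round legs, each 32 mm in diameter, from z = 0 to the seat underside, each leg's axis is inset half a diameter from the nearest pair of seat edges (so the leg's bounding box is flush with the corner).

C is a wooden ladder with two side rails of 54×35 mm section and 1648 mm height, set 361 mm apart overall. Between them run 5 rectangular rungs (35 mm deep, 37 mm thick), front faces flush with the rails' −y face. The bottom of the first rung is 254 mm above the floor and each subsequent rung is 288 mm higher than the one below.

Three stools sit around the table at the −y, +y, +x sides. The ladder is on top of the table.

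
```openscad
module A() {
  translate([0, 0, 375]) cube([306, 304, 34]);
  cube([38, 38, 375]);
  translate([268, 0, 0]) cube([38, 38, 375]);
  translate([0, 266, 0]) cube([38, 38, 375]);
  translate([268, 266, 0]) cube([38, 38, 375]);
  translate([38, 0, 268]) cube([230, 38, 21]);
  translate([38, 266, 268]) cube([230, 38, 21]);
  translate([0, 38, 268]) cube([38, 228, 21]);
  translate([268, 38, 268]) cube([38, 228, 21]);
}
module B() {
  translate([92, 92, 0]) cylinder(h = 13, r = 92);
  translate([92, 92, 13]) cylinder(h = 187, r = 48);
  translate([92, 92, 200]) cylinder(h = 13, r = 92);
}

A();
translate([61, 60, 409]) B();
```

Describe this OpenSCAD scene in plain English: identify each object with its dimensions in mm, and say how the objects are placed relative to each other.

A is a simple wooden stool: a rectangular seat 306 mm (x) by 304 mm (y), 34 mm thick, top face at z = 409 mm, on four square legs, each 38×38 mm in cross-section. The legs rest on z = 0, each flush with a corner of the seat. Four stretchers, 38 mm wide and 21 mm tall, connect adjacent legs with their undersides at z = 268 mm, each running between the inner faces of the legs it joins and aligned with the legs' outer faces on the other axis.

B is a spool: two coaxial disc flanges of radius 92 mm and thickness 13 mm, joined by a core cylinder of radius 48 mm and height 187 mm. The lower flange rests on z = 0 and the three cylinders share a vertical axis.

The spool is on top of the stool, centred.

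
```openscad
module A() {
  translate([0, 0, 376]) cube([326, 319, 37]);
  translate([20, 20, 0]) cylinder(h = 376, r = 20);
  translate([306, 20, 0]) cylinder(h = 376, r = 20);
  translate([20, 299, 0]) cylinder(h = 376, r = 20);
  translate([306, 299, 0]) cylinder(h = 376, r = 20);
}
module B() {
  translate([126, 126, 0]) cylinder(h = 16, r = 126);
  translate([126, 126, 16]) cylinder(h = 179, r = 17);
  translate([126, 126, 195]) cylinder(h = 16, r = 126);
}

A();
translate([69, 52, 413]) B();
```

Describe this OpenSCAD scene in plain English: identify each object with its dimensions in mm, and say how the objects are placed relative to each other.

A is a four-legged stool. The seat is a 326×319×37 mm slab whose top surface is at z = 413 mm; four round legs, each 40 mm in diameter, run from the floor (z = 0) to the underside of the seat, each leg's axis is inset half a diameter from the nearest pair of seat edges (so the leg's bounding box is flush with the corner).

B is a spool: two coaxial disc flanges of radius 126 mm and thickness 16 mm, joined by a core cylinder of radius 17 mm and height 179 mm. The lower flange rests on z = 0 and the three cylinders share a vertical axis.

The spool is on top of the stool.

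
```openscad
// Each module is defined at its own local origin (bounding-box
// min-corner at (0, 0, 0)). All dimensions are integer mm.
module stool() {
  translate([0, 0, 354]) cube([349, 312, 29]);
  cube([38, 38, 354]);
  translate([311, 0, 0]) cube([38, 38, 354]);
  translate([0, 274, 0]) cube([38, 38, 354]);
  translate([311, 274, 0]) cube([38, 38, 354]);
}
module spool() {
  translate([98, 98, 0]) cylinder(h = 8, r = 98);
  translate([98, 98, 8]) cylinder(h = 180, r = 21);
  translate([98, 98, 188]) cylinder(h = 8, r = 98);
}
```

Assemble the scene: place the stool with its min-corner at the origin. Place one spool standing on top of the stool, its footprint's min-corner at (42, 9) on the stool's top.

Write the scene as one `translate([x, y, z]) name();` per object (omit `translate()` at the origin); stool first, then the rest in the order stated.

stool();
translate([42, 9, 383]) spool();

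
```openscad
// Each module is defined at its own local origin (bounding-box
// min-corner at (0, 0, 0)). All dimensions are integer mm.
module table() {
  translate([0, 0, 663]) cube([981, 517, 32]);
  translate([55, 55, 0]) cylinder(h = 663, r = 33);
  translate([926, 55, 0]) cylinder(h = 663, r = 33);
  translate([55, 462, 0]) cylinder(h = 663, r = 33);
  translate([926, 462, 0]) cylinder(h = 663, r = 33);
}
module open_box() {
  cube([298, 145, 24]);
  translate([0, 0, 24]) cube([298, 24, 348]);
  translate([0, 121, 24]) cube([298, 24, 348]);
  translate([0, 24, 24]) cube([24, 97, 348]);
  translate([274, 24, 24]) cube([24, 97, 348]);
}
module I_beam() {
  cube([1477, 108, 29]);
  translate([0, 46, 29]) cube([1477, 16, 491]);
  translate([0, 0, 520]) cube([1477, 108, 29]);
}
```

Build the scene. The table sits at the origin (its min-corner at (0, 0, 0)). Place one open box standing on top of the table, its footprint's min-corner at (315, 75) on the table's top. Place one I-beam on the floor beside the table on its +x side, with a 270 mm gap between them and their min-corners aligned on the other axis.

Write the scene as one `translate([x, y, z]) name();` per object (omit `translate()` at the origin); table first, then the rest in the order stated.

table();
translate([315, 75, 695]) open_box();
translate([1251, 0, 0]) I_beam();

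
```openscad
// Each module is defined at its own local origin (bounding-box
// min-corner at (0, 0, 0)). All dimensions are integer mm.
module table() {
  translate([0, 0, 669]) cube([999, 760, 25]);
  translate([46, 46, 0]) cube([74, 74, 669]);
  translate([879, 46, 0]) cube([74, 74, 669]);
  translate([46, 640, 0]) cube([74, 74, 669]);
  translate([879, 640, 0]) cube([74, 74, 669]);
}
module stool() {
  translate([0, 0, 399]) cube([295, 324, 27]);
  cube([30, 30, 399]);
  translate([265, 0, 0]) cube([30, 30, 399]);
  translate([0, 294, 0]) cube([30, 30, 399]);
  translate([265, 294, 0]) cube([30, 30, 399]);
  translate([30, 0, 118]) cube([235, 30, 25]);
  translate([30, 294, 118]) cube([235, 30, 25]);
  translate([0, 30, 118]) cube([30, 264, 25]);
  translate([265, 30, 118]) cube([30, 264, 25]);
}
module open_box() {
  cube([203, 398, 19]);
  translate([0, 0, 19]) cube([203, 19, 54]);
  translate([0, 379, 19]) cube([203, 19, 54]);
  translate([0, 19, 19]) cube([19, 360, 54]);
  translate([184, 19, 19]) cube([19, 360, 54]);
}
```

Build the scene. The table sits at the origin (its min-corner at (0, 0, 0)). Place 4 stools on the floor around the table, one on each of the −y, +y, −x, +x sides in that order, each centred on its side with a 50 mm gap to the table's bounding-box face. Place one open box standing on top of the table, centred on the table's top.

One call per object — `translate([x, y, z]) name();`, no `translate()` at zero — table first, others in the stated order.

table();
translate([352, -374, 0]) stool();
translate([352, 810, 0]) stool();
translate([-345, 218, 0]) stool();
translate([1049, 218, 0]) stool();
translate([398, 181, 694]) open_box();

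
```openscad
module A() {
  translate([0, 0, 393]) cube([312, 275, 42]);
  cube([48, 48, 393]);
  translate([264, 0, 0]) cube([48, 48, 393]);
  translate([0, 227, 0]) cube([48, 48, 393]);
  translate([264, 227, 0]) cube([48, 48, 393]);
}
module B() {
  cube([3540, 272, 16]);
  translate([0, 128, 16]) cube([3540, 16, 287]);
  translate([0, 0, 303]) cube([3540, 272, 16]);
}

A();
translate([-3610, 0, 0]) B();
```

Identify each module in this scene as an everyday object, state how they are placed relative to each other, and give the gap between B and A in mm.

The I-beam's nearest face is 70 mm from the stool's −x face.

A is a stool. B is an I-beam. The I-beam is on the floor beside the stool on its −x side. The gap between the I-beam and the stool is 70 mm.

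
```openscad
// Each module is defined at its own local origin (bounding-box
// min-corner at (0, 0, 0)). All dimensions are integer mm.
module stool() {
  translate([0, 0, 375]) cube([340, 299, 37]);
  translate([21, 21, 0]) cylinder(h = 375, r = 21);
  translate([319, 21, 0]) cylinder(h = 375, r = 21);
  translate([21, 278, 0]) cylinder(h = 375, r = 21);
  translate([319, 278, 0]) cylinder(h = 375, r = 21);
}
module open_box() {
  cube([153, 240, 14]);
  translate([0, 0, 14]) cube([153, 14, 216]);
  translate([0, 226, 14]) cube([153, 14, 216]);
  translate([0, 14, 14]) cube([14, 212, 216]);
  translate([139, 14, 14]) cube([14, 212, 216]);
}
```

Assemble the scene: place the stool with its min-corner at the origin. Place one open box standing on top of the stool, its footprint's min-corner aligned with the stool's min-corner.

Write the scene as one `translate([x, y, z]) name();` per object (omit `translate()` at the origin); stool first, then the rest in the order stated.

stool();
translate([0, 0, 412]) open_box();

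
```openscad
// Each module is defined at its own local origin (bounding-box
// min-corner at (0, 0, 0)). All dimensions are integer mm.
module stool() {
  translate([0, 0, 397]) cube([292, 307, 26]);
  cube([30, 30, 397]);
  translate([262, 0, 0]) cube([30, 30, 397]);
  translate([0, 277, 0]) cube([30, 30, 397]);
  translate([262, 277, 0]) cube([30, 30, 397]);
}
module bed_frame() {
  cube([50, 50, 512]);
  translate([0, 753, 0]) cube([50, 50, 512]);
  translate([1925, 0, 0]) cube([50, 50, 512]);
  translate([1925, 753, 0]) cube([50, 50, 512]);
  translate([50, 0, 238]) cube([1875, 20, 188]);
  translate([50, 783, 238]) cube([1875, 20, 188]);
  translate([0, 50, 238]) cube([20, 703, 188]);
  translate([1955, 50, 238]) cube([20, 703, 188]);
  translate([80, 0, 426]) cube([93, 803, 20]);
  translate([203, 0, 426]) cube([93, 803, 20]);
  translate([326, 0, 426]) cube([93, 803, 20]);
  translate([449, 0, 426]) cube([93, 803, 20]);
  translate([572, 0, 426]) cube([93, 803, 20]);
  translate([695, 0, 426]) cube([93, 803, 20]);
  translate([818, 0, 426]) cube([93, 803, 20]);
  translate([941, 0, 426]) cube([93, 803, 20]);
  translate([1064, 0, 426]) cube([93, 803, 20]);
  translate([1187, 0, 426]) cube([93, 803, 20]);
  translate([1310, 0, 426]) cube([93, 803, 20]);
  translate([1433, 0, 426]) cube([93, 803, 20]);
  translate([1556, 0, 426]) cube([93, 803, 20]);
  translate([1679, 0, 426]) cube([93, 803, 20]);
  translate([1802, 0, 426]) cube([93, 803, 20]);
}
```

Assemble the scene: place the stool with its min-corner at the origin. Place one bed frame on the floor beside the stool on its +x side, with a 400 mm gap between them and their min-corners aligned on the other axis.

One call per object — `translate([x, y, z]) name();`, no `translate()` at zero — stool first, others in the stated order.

stool();
translate([692, 0, 0]) bed_frame();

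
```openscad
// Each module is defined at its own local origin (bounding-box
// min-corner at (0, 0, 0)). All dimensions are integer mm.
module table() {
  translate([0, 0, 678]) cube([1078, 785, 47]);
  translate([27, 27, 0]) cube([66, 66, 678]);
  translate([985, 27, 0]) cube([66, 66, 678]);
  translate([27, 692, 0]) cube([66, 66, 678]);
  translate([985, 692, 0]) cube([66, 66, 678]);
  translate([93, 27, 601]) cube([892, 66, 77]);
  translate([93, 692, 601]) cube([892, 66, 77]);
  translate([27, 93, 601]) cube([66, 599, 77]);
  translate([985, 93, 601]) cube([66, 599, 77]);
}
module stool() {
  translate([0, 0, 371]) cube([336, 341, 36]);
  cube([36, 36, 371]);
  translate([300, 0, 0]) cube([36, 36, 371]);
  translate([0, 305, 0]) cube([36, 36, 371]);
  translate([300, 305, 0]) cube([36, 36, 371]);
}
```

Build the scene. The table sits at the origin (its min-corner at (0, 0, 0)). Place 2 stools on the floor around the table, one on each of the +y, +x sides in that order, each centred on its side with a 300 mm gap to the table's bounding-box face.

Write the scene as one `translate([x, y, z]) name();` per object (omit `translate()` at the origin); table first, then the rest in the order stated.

table();
translate([371, 1085, 0]) stool();
translate([1378, 222, 0]) stool();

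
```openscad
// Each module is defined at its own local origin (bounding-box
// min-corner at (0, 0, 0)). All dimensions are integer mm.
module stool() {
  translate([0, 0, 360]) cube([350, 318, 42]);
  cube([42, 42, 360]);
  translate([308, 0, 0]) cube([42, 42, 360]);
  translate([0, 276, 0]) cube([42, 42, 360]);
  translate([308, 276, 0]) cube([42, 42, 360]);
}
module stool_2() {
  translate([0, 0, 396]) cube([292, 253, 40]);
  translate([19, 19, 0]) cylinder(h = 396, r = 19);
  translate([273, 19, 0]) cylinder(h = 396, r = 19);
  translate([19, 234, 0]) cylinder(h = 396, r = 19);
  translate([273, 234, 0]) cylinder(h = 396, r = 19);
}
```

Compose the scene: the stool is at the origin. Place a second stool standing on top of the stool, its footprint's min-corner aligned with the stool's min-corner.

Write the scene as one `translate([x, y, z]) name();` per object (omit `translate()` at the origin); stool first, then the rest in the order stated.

stool();
translate([0, 0, 402]) stool_2();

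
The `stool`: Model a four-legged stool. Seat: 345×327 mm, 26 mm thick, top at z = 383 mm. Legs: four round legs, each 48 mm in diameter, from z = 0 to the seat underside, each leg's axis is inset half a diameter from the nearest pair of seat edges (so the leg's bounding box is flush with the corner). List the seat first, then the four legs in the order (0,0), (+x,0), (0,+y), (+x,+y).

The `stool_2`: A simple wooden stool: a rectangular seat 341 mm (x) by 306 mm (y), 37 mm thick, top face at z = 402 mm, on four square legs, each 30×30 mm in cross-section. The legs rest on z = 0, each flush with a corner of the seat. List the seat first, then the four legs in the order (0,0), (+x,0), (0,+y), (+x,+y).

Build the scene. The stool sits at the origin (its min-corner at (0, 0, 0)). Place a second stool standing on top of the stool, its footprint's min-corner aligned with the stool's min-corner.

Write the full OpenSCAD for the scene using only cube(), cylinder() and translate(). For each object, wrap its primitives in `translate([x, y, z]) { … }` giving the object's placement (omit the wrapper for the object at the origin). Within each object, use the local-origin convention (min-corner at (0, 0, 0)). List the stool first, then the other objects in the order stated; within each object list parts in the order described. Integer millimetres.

translate([0, 0, 357]) cube([345, 327, 26]);
translate([24, 24, 0]) cylinder(h = 357, r = 24);
translate([321, 24, 0]) cylinder(h = 357, r = 24);
translate([24, 303, 0]) cylinder(h = 357, r = 24);
translate([321, 303, 0]) cylinder(h = 357, r = 24);
translate([0, 0, 383]) {
  translate([0, 0, 365]) cube([341, 306, 37]);
  cube([30, 30, 365]);
  translate([311, 0, 0]) cube([30, 30, 365]);
  translate([0, 276, 0]) cube([30, 30, 365]);
  translate([311, 276, 0]) cube([30, 30, 365]);
}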